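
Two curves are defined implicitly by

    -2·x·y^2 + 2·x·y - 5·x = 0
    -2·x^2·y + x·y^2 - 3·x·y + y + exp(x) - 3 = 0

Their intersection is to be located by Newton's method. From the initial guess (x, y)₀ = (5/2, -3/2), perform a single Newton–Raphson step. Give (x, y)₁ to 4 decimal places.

At (5/2, -3/2): F = (-31.2500, 43.307494).
Jacobian J = [[-2·y^2 + 2·y - 5, -4·x·y + 2·x], [-4·x·y + y^2 - 3·y + exp(x), -2·x^2 + 2·x·y - 3·x + 1]].
At the point, J = [[-12.5000, 20.0000], [33.932494, -26.5000]] (det J = -347.399879).
Solving J·Δ = −F gives Δ = (-0.1095, 1.4941).
Then the next iterate is (x, y)₁ = (2.3905, -0.0059).

(2.3905, -0.0059)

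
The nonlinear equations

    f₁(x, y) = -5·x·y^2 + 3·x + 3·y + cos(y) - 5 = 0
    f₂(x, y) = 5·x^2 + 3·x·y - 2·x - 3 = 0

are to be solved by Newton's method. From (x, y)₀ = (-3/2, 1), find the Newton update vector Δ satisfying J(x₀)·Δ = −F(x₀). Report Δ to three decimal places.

At (-3/2, 1): F = (1.54030, 6.750).
Jacobian J = [[-5·y^2 + 3, -10·x·y - sin(y) + 3], [10·x + 3·y - 2, 3·x]].
At the point, J = [[-2.000, 17.15853], [-14.000, -4.500]] (det J = 249.21941).
Solving J·Δ = −F gives Δ = (0.493, -0.032).

(0.493, -0.032)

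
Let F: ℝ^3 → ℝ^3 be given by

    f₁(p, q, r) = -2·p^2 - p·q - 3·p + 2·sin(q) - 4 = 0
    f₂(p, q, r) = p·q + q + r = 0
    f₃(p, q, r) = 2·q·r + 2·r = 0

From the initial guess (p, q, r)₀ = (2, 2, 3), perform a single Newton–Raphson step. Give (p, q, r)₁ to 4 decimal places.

(0.8508, 0.1492, 1.8508)

At (2, 2, 3): F = (-20.181405, 9.0000, 18.0000).
Jacobian J = [[-4·p - q - 3, -p + 2·cos(q), 0], [q, p + 1, 1], [0, 2·r, 2·q + 2]].
At the point, J = [[-13.0000, -2.832294, 0.0000], [2.0000, 3.0000, 1.0000], [0.0000, 6.0000, 6.0000]] (det J = -122.012476).
Solving J·Δ = −F gives Δ = (-1.1492, -1.8508, -1.1492).
Then the next iterate is (p, q, r)₁ = (0.8508, 0.1492, 1.8508).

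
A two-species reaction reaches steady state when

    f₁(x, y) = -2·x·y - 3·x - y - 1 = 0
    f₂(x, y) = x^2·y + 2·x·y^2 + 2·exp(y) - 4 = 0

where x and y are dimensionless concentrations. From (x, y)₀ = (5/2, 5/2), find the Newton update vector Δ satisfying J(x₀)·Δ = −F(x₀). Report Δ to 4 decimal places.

At (5/2, 5/2): F = (-23.5000, 67.239988).
Jacobian J = [[-2·y - 3, -2·x - 1], [2·x·y + 2·y^2, x^2 + 4·x·y + 2·exp(y)]].
At the point, J = [[-8.0000, -6.0000], [25.0000, 55.614988]] (det J = -294.919903).
Solving J·Δ = −F gives Δ = (-3.0636, 0.1681).

(-3.0636, 0.1681)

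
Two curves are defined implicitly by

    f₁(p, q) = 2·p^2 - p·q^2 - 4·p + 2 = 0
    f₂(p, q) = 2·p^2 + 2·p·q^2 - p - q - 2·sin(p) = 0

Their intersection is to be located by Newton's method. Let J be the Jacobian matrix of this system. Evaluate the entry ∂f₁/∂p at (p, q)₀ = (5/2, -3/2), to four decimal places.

∂f₁/∂p = 4·p - q^2 - 4.
At (5/2, -3/2) this is 3.7500.

3.7500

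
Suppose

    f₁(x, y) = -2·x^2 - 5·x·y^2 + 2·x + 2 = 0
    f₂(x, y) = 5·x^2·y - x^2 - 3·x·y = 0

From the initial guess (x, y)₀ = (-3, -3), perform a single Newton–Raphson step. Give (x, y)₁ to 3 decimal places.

(-1.806, -2.156)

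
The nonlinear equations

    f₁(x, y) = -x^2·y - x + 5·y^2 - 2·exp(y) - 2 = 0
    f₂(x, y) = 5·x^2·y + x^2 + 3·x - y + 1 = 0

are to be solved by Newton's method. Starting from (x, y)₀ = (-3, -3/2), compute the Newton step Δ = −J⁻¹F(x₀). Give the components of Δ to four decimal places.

(0.8106, 0.7035)

At (-3, -3/2): F = (25.303740, -65.0000).
Jacobian J = [[-2·x·y - 1, -x^2 + 10·y - 2·exp(y)], [10·x·y + 2·x + 3, 5·x^2 - 1]].
At the point, J = [[-10.0000, -24.446260], [42.0000, 44.0000]] (det J = 586.742933).
Solving J·Δ = −F gives Δ = (0.8106, 0.7035).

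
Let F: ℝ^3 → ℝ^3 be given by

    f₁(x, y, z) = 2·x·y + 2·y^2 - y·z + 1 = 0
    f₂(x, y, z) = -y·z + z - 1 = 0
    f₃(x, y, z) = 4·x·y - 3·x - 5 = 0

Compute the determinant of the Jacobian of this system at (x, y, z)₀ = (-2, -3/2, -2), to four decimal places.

J = [[2·y, 2·x + 4·y - z, -y], [0, -z, -y + 1], [4·y - 3, 4·x, 0]].
At the point, J = [[-3.0000, -8.0000, 1.5000], [0.0000, 2.0000, 2.5000], [-9.0000, -8.0000, 0.0000]].
det J = 147.0000.

147.0000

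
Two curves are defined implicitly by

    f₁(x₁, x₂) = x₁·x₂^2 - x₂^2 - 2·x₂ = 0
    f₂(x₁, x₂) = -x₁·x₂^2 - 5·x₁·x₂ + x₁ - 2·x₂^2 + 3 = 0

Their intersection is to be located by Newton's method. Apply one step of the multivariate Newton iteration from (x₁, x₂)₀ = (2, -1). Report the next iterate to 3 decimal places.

(-0.111, -0.778)

At (2, -1): F = (3.000, 11.000).
Jacobian J = [[x₂^2, 2·x₁·x₂ - 2·x₂ - 2], [-x₂^2 - 5·x₂ + 1, -2·x₁·x₂ - 5·x₁ - 4·x₂]].
At the point, J = [[1.000, -4.000], [5.000, -2.000]] (det J = 18.000).
Solving J·Δ = −F gives Δ = (-2.111, 0.222).
Then the next iterate is (x₁, x₂)₁ = (-0.111, -0.778).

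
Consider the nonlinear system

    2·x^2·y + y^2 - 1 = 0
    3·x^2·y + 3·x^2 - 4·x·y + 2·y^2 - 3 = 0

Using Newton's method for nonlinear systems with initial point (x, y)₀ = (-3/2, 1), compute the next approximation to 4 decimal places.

(-0.4441, 1.2824)

At (-3/2, 1): F = (4.5000, 18.5000).
Jacobian J = [[4·x·y, 2·x^2 + 2·y], [6·x·y + 6·x - 4·y, 3·x^2 - 4·x + 4·y]].
At the point, J = [[-6.0000, 6.5000], [-22.0000, 16.7500]] (det J = 42.5000).
Solving J·Δ = −F gives Δ = (1.0559, 0.2824).
Then the next iterate is (x, y)₁ = (-0.4441, 1.2824).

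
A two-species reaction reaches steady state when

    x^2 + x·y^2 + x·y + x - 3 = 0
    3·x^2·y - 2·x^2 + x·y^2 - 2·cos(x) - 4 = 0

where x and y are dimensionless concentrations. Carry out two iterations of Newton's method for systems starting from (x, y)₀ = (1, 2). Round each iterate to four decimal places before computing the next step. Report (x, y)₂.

At (1, 2): F = (5.0000, 2.919395).
Jacobian J = [[2·x + y^2 + y + 1, 2·x·y + x], [6·x·y - 4·x + y^2 + 2·sin(x), 3·x^2 + 2·x·y]].
At the point, J = [[9.0000, 5.0000], [13.682942, 7.0000]] (det J = -5.414710).
Solving J·Δ = −F gives Δ = (3.7681, -7.7825).
Then the next iterate is (x, y)₁ = (4.7681, -5.7825).
Round to (4.7681, -5.7825) and repeat: F = (156.363759, -284.540054), J = [[38.191006, -50.374976], [-153.061220, 13.061256]].
Δ = (-1.7044, 1.8118), so (x, y)₂ = (3.0637, -3.9707).

(3.0637, -3.9707)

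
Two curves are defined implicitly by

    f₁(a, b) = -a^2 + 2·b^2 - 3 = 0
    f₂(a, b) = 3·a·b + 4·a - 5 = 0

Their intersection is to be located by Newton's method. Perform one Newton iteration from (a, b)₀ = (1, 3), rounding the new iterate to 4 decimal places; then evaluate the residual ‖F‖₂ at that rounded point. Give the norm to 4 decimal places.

3.1257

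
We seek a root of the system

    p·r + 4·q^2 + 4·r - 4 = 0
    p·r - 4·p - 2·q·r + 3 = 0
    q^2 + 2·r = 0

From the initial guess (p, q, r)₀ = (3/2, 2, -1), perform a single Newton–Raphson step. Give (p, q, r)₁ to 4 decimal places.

(1.6667, 1.8333, -1.6667)

At (3/2, 2, -1): F = (6.5000, -0.5000, 2.0000).
Jacobian J = [[r, 8·q, p + 4], [r - 4, -2·r, p - 2·q], [0, 2·q, 2]].
At the point, J = [[-1.0000, 16.0000, 5.5000], [-5.0000, 2.0000, -2.5000], [0.0000, 4.0000, 2.0000]] (det J = 36.0000).
Solving J·Δ = −F gives Δ = (0.1667, -0.1667, -0.6667).
Then the next iterate is (p, q, r)₁ = (1.6667, 1.8333, -1.6667).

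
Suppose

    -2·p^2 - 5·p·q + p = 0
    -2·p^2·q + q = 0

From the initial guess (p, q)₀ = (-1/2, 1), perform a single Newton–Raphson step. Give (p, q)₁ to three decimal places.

At (-1/2, 1): F = (1.500, 0.500).
Jacobian J = [[-4·p - 5·q + 1, -5·p], [-4·p·q, -2·p^2 + 1]].
At the point, J = [[-2.000, 2.500], [2.000, 0.500]] (det J = -6.000).
Solving J·Δ = −F gives Δ = (-0.083, -0.667).
Then the next iterate is (p, q)₁ = (-0.583, 0.333).

(-0.583, 0.333)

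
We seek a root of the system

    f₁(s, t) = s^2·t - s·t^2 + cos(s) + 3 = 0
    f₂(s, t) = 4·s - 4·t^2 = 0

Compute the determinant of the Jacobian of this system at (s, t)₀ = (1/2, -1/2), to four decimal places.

J = [[2·s·t - t^2 - sin(s), s^2 - 2·s·t], [4, -8·t]].
At the point, J = [[-1.229426, 0.7500], [4.0000, 4.0000]].
det J = -7.9177.

-7.9177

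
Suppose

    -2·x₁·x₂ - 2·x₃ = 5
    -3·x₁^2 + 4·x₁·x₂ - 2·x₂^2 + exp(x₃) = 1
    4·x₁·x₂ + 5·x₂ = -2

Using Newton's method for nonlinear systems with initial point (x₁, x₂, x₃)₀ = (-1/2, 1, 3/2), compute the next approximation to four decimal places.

(0.9194, -2.5592, -5.1990)

At (-1/2, 1, 3/2): F = (-7.0000, -1.268311, 5.0000).
Jacobian J = [[-2·x₂, -2·x₁, -2], [-6·x₁ + 4·x₂, 4·x₁ - 4·x₂, exp(x₃)], [4·x₂, 4·x₁ + 5, 0]].
At the point, J = [[-2.0000, 1.0000, -2.0000], [7.0000, -6.0000, 4.481689], [4.0000, 3.0000, 0.0000]] (det J = -45.183109).
Solving J·Δ = −F gives Δ = (1.4194, -3.5592, -6.6990).
Then the next iterate is (x₁, x₂, x₃)₁ = (0.9194, -2.5592, -5.1990).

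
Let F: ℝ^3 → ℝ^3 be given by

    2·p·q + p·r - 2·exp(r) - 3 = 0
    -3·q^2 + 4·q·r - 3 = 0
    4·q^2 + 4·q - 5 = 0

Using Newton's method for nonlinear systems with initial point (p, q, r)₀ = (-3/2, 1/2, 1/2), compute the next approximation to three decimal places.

(9.496, 0.750, 2.000)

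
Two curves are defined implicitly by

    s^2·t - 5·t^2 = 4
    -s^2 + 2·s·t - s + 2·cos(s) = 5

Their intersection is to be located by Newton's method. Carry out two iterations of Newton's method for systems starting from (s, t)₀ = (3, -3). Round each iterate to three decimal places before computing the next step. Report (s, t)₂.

At (3, -3): F = (-76.000, -36.97998).
Jacobian J = [[2·s·t, s^2 - 10·t], [-2·s + 2·t - 2·sin(s) - 1, 2·s]].
At the point, J = [[-18.000, 39.000], [-13.28224, 6.000]] (det J = 410.00736).
Solving J·Δ = −F gives Δ = (-2.405, 0.839).
Then the next iterate is (s, t)₁ = (0.595, -2.161).
Round to (0.595, -2.161) and repeat: F = (-28.11465, -6.86432), J = [[-2.57159, 21.96402], [-7.63302, 1.190]].
Δ = (-0.713, 1.197), so (s, t)₂ = (-0.118, -0.964).

(-0.118, -0.964)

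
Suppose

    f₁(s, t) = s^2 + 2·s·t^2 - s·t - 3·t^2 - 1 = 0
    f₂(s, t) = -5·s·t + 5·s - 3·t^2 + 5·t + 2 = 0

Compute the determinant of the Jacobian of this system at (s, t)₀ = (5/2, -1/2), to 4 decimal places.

J = [[2·s + 2·t^2 - t, 4·s·t - s - 6·t], [-5·t + 5, -5·s - 6·t + 5]].
At the point, J = [[6.0000, -4.5000], [7.5000, -4.5000]].
det J = 6.7500.

6.7500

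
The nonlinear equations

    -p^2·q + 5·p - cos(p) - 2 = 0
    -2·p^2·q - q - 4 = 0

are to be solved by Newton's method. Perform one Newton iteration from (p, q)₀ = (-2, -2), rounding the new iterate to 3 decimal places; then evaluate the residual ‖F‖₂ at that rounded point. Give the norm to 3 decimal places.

17.914

At (-2, -2): F = (-3.58385, 14.000).
Jacobian J = [[-2·p·q + sin(p) + 5, -p^2], [-4·p·q, -2·p^2 - 1]].
At the point, J = [[-3.90930, -4.000], [-16.000, -9.000]] (det J = -28.81632).
Solving J·Δ = −F gives Δ = (3.063, -3.889).
Then the next iterate is (p, q)₁ = (1.063, -5.889).
Re-evaluating at (1.063, -5.889): F = (9.48313, 15.19777), so ‖F‖₂ = 17.914.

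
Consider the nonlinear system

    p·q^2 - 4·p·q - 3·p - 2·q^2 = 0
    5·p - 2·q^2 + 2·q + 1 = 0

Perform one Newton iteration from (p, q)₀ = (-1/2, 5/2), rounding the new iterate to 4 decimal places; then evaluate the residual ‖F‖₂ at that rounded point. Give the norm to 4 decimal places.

At (-1/2, 5/2): F = (-9.1250, -9.0000).
Jacobian J = [[q^2 - 4·q - 3, 2·p·q - 4·p - 4·q], [5, -4·q + 2]].
At the point, J = [[-6.7500, -10.5000], [5.0000, -8.0000]] (det J = 106.5000).
Solving J·Δ = −F gives Δ = (0.2019, -0.9988).
Then the next iterate is (p, q)₁ = (-0.2981, 1.5012).
Re-evaluating at (-0.2981, 1.5012): F = (-2.494671, -1.995303), so ‖F‖₂ = 3.1945.

3.1945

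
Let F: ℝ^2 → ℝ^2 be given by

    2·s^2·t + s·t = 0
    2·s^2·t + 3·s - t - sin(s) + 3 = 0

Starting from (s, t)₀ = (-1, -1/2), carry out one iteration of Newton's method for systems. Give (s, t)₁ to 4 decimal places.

(-1.2843, 0.4265)

At (-1, -1/2): F = (-0.5000, 0.341471).
Jacobian J = [[4·s·t + t, 2·s^2 + s], [4·s·t - cos(s) + 3, 2·s^2 - 1]].
At the point, J = [[1.5000, 1.0000], [4.459698, 1.0000]] (det J = -2.959698).
Solving J·Δ = −F gives Δ = (-0.2843, 0.9265).
Then the next iterate is (s, t)₁ = (-1.2843, 0.4265).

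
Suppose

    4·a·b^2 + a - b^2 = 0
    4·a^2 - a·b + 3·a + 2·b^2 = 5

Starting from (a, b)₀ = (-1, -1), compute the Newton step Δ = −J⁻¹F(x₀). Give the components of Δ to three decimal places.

(-1.920, 1.560)

At (-1, -1): F = (-6.000, -3.000).
Jacobian J = [[4·b^2 + 1, 8·a·b - 2·b], [8·a - b + 3, -a + 4·b]].
At the point, J = [[5.000, 10.000], [-4.000, -3.000]] (det J = 25.000).
Solving J·Δ = −F gives Δ = (-1.920, 1.560).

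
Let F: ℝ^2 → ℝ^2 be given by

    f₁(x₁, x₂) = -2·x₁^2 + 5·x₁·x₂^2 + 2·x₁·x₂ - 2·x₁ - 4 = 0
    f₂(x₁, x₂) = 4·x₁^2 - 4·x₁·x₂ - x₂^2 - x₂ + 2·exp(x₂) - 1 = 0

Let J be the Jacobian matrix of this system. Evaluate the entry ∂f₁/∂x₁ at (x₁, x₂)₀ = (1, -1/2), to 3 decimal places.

-5.750

∂f₁/∂x₁ = -4·x₁ + 5·x₂^2 + 2·x₂ - 2.
At (1, -1/2) this is -5.750.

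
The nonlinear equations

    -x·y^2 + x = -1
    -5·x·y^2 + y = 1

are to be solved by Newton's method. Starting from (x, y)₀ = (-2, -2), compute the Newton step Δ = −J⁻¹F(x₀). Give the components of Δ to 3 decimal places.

At (-2, -2): F = (7.000, 37.000).
Jacobian J = [[-y^2 + 1, -2·x·y], [-5·y^2, -10·x·y + 1]].
At the point, J = [[-3.000, -8.000], [-20.000, -39.000]] (det J = -43.000).
Solving J·Δ = −F gives Δ = (0.535, 0.674).

(0.535, 0.674)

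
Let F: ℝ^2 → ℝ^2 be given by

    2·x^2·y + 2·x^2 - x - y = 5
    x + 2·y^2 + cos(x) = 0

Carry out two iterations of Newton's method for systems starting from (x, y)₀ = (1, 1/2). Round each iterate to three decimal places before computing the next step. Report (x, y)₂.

(0.697, 0.338)

At (1, 1/2): F = (-3.500, 2.04030).
Jacobian J = [[4·x·y + 4·x - 1, 2·x^2 - 1], [-sin(x) + 1, 4·y]].
At the point, J = [[5.000, 1.000], [0.15853, 2.000]] (det J = 9.84147).
Solving J·Δ = −F gives Δ = (0.919, -1.093).
Then the next iterate is (x, y)₁ = (1.919, -0.593).
Round to (1.919, -0.593) and repeat: F = (-3.32840, 2.28109), J = [[2.12413, 6.36512], [0.06001, -2.372]].
Δ = (-1.222, 0.931), so (x, y)₂ = (0.697, 0.338).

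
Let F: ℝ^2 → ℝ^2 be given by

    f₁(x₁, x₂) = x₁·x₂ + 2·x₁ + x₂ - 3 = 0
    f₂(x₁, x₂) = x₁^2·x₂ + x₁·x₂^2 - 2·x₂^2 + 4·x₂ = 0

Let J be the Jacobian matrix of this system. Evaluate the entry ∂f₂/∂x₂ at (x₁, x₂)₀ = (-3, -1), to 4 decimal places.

23.0000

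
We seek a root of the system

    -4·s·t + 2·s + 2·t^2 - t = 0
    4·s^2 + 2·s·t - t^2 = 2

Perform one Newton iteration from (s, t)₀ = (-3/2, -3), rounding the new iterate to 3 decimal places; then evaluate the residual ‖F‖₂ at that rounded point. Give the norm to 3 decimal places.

1.365

At (-3/2, -3): F = (0.000, 7.000).
Jacobian J = [[-4·t + 2, -4·s + 4·t - 1], [8·s + 2·t, 2·s - 2·t]].
At the point, J = [[14.000, -7.000], [-18.000, 3.000]] (det J = -84.000).
Solving J·Δ = −F gives Δ = (0.583, 1.167).
Then the next iterate is (s, t)₁ = (-0.917, -1.833).
Re-evaluating at (-0.917, -1.833): F = (-0.00467, 1.36539), so ‖F‖₂ = 1.365.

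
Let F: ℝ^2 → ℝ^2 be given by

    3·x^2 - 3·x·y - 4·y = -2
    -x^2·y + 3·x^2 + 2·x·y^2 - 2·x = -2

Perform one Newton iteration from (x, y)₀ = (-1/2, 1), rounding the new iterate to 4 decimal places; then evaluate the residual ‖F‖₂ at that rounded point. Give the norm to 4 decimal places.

At (-1/2, 1): F = (0.2500, 2.5000).
Jacobian J = [[6·x - 3·y, -3·x - 4], [-2·x·y + 6·x + 2·y^2 - 2, -x^2 + 4·x·y]].
At the point, J = [[-6.0000, -2.5000], [-2.0000, -2.2500]] (det J = 8.5000).
Solving J·Δ = −F gives Δ = (-0.6691, 1.7059).
Then the next iterate is (x, y)₁ = (-1.1691, 2.7059).
Re-evaluating at (-1.1691, 2.7059): F = (4.767187, -12.379880), so ‖F‖₂ = 13.2660.

13.2660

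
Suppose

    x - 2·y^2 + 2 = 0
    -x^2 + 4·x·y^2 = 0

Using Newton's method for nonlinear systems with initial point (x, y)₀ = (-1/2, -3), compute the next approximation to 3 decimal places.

(-0.451, -1.629)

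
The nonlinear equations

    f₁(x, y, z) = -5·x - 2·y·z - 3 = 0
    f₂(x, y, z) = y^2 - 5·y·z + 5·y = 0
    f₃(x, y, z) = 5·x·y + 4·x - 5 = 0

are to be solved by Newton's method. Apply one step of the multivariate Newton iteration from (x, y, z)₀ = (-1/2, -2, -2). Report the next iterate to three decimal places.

(0.050, -4.119, 2.931)

At (-1/2, -2, -2): F = (-8.500, -26.000, -2.000).
Jacobian J = [[-5, -2·z, -2·y], [0, 2·y - 5·z + 5, -5·y], [5·y + 4, 5·x, 0]].
At the point, J = [[-5.000, 4.000, 4.000], [0.000, 11.000, 10.000], [-6.000, -2.500, 0.000]] (det J = -101.000).
Solving J·Δ = −F gives Δ = (0.550, -2.119, 4.931).
Then the next iterate is (x, y, z)₁ = (0.050, -4.119, 2.931).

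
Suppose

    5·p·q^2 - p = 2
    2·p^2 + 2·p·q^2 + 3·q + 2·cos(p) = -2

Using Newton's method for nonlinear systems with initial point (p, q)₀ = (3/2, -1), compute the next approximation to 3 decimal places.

(0.378, -1.033)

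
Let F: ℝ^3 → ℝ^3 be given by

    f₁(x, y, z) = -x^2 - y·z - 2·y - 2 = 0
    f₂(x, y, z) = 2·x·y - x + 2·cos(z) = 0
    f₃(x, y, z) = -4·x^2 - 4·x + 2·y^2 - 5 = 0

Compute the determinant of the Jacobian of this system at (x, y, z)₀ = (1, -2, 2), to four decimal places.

69.8050

J = [[-2·x, -z - 2, -y], [2·y - 1, 2·x, -2·sin(z)], [-8·x - 4, 4·y, 0]].
At the point, J = [[-2.0000, -4.0000, 2.0000], [-5.0000, 2.0000, -1.818595], [-12.0000, -8.0000, 0.0000]].
det J = 69.8050.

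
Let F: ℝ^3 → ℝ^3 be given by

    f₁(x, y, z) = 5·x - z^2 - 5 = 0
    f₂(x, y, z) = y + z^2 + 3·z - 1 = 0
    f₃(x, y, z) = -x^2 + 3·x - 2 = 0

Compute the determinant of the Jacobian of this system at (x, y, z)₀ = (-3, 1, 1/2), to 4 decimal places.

9.0000

J = [[5, 0, -2·z], [0, 1, 2·z + 3], [-2·x + 3, 0, 0]].
At the point, J = [[5.0000, 0.0000, -1.0000], [0.0000, 1.0000, 4.0000], [9.0000, 0.0000, 0.0000]].
det J = 9.0000.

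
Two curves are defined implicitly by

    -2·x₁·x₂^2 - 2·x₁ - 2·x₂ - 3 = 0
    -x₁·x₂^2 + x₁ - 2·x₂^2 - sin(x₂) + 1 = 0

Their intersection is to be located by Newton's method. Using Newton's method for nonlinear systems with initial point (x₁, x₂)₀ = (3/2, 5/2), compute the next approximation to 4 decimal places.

(0.4715, 1.6273)

At (3/2, 5/2): F = (-29.7500, -19.973472).
Jacobian J = [[-2·x₂^2 - 2, -4·x₁·x₂ - 2], [-x₂^2 + 1, -2·x₁·x₂ - 4·x₂ - cos(x₂)]].
At the point, J = [[-14.5000, -17.0000], [-5.2500, -16.698856]] (det J = 152.883418).
Solving J·Δ = −F gives Δ = (-1.0285, -0.8727).
Then the next iterate is (x₁, x₂)₁ = (0.4715, 1.6273).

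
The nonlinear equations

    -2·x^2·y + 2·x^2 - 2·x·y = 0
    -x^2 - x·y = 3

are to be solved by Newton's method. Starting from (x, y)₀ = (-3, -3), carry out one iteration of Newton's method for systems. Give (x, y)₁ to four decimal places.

At (-3, -3): F = (54.0000, -21.0000).
Jacobian J = [[-4·x·y + 4·x - 2·y, -2·x^2 - 2·x], [-2·x - y, -x]].
At the point, J = [[-42.0000, -12.0000], [9.0000, 3.0000]] (det J = -18.0000).
Solving J·Δ = −F gives Δ = (-5.0000, 22.0000).
Then the next iterate is (x, y)₁ = (-8.0000, 19.0000).

(-8.0000, 19.0000)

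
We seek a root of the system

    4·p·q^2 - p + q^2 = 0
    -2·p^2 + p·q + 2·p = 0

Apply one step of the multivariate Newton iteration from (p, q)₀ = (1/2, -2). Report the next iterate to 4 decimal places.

At (1/2, -2): F = (11.5000, -0.5000).
Jacobian J = [[4·q^2 - 1, 8·p·q + 2·q], [-4·p + q + 2, p]].
At the point, J = [[15.0000, -12.0000], [-2.0000, 0.5000]] (det J = -16.5000).
Solving J·Δ = −F gives Δ = (-0.0152, 0.9394).
Then the next iterate is (p, q)₁ = (0.4848, -1.0606).

(0.4848, -1.0606)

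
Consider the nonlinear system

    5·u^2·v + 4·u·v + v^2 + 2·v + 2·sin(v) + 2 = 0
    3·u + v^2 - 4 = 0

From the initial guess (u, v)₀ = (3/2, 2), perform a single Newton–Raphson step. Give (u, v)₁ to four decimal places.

(0.5042, 1.6219)

At (3/2, 2): F = (46.318595, 4.5000).
Jacobian J = [[10·u·v + 4·v, 5·u^2 + 4·u + 2·v + 2·cos(v) + 2], [3, 2·v]].
At the point, J = [[38.0000, 22.417706], [3.0000, 4.0000]] (det J = 84.746881).
Solving J·Δ = −F gives Δ = (-0.9958, -0.3781).
Then the next iterate is (u, v)₁ = (0.5042, 1.6219).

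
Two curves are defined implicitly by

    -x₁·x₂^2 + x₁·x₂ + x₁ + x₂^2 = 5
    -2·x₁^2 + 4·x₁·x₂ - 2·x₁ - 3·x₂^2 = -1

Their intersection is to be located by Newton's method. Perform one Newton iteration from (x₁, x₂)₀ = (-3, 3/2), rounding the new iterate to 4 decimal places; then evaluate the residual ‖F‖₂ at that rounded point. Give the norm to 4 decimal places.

11.0912

At (-3, 3/2): F = (-3.5000, -35.7500).
Jacobian J = [[-x₂^2 + x₂ + 1, -2·x₁·x₂ + x₁ + 2·x₂], [-4·x₁ + 4·x₂ - 2, 4·x₁ - 6·x₂]].
At the point, J = [[0.2500, 9.0000], [16.0000, -21.0000]] (det J = -149.2500).
Solving J·Δ = −F gives Δ = (2.6482, 0.3153).
Then the next iterate is (x₁, x₂)₁ = (-0.3518, 1.8153).
Re-evaluating at (-0.3518, 1.8153): F = (-1.535817, -10.984359), so ‖F‖₂ = 11.0912.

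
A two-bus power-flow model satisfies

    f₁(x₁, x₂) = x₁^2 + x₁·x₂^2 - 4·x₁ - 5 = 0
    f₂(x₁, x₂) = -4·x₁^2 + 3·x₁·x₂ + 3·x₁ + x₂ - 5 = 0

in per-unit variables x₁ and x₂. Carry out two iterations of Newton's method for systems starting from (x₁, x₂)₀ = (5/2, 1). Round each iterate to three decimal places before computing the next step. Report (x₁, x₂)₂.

(2.030, 2.149)

At (5/2, 1): F = (-6.250, -14.000).
Jacobian J = [[2·x₁ + x₂^2 - 4, 2·x₁·x₂], [-8·x₁ + 3·x₂ + 3, 3·x₁ + 1]].
At the point, J = [[2.000, 5.000], [-14.000, 8.500]] (det J = 87.000).
Solving J·Δ = −F gives Δ = (-0.194, 1.328).
Then the next iterate is (x₁, x₂)₁ = (2.306, 2.328).
Round to (2.306, 2.328) and repeat: F = (3.59120, -0.91944), J = [[6.03158, 10.73674], [-8.464, 7.918]].
Δ = (-0.276, -0.179), so (x₁, x₂)₂ = (2.030, 2.149).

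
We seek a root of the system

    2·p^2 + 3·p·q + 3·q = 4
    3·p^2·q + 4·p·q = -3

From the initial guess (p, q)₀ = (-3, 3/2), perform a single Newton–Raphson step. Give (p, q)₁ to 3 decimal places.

(-2.044, 1.138)

At (-3, 3/2): F = (5.000, 25.500).
Jacobian J = [[4·p + 3·q, 3·p + 3], [6·p·q + 4·q, 3·p^2 + 4·p]].
At the point, J = [[-7.500, -6.000], [-21.000, 15.000]] (det J = -238.500).
Solving J·Δ = −F gives Δ = (0.956, -0.362).
Then the next iterate is (p, q)₁ = (-2.044, 1.138).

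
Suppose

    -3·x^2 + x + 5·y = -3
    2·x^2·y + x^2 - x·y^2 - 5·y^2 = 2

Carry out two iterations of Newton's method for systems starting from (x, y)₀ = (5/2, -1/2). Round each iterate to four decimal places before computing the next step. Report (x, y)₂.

(1.1691, -0.0576)

At (5/2, -1/2): F = (-15.7500, -3.8750).
Jacobian J = [[-6·x + 1, 5], [4·x·y + 2·x - y^2, 2·x^2 - 2·x·y - 10·y]].
At the point, J = [[-14.0000, 5.0000], [-0.2500, 20.0000]] (det J = -278.7500).
Solving J·Δ = −F gives Δ = (-1.0605, 0.1805).
Then the next iterate is (x, y)₁ = (1.4395, -0.3195).
Round to (1.4395, -0.3195) and repeat: F = (-3.374481, -1.909296), J = [[-7.6370, 5.0000], [0.937239, 8.259161]].
Δ = (-0.2704, 0.2619), so (x, y)₂ = (1.1691, -0.0576).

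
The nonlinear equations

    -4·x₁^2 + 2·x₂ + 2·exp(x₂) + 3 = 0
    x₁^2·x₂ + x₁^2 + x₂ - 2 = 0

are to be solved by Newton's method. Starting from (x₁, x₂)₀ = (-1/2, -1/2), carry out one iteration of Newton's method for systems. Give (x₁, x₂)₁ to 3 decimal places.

(-2.074, 0.770)

At (-1/2, -1/2): F = (2.21306, -2.375).
Jacobian J = [[-8·x₁, 2·exp(x₂) + 2], [2·x₁·x₂ + 2·x₁, x₁^2 + 1]].
At the point, J = [[4.000, 3.21306], [-0.500, 1.250]] (det J = 6.60653).
Solving J·Δ = −F gives Δ = (-1.574, 1.270).
Then the next iterate is (x₁, x₂)₁ = (-2.074, 0.770).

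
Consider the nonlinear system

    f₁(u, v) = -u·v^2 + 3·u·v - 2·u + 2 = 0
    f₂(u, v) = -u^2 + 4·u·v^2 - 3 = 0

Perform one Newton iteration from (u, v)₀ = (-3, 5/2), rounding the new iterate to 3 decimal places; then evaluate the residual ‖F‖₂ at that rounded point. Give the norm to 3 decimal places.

At (-3, 5/2): F = (4.250, -87.000).
Jacobian J = [[-v^2 + 3·v - 2, -2·u·v + 3·u], [-2·u + 4·v^2, 8·u·v]].
At the point, J = [[-0.750, 6.000], [31.000, -60.000]] (det J = -141.000).
Solving J·Δ = −F gives Δ = (1.894, -0.472).
Then the next iterate is (u, v)₁ = (-1.106, 2.028).
Re-evaluating at (-1.106, 2.028): F = (2.03184, -22.41819), so ‖F‖₂ = 22.510.

22.510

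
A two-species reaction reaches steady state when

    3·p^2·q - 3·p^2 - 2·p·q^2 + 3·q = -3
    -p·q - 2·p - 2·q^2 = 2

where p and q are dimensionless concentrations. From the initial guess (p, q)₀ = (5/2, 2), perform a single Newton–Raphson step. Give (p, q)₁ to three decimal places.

(1.803, 0.361)

At (5/2, 2): F = (7.750, -20.000).
Jacobian J = [[6·p·q - 6·p - 2·q^2, 3·p^2 - 4·p·q + 3], [-q - 2, -p - 4·q]].
At the point, J = [[7.000, 1.750], [-4.000, -10.500]] (det J = -66.500).
Solving J·Δ = −F gives Δ = (-0.697, -1.639).
Then the next iterate is (p, q)₁ = (1.803, 0.361).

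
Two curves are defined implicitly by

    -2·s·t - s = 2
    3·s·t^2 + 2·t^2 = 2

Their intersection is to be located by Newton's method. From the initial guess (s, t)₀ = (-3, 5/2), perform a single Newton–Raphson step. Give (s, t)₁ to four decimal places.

(-0.0718, 2.7615)

At (-3, 5/2): F = (16.0000, -45.7500).
Jacobian J = [[-2·t - 1, -2·s], [3·t^2, 6·s·t + 4·t]].
At the point, J = [[-6.0000, 6.0000], [18.7500, -35.0000]] (det J = 97.5000).
Solving J·Δ = −F gives Δ = (2.9282, 0.2615).
Then the next iterate is (s, t)₁ = (-0.0718, 2.7615).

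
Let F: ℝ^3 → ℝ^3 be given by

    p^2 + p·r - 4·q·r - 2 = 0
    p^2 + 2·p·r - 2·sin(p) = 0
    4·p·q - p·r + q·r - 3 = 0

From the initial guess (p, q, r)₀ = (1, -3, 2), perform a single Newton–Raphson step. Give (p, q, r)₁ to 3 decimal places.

At (1, -3, 2): F = (25.000, 3.31706, -23.000).
Jacobian J = [[2·p + r, -4·r, p - 4·q], [2·p + 2·r - 2·cos(p), 0, 2·p], [4·q - r, 4·p + r, -p + q]].
At the point, J = [[4.000, -8.000, 13.000], [4.91940, 0.000, 2.000], [-14.000, 6.000, -4.000]] (det J = 402.29219).
Solving J·Δ = −F gives Δ = (-0.548, 2.347, -0.310).
Then the next iterate is (p, q, r)₁ = (0.452, -0.653, 1.690).

(0.452, -0.653, 1.690)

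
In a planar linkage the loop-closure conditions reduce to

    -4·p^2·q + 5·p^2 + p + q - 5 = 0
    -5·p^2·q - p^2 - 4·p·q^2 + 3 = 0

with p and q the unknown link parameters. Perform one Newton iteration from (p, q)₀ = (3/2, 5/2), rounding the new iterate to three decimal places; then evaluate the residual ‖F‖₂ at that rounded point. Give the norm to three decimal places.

11.822

At (3/2, 5/2): F = (-12.250, -64.875).
Jacobian J = [[-8·p·q + 10·p + 1, -4·p^2 + 1], [-10·p·q - 2·p - 4·q^2, -5·p^2 - 8·p·q]].
At the point, J = [[-14.000, -8.000], [-65.500, -41.250]] (det J = 53.500).
Solving J·Δ = −F gives Δ = (0.256, -1.979).
Then the next iterate is (p, q)₁ = (1.756, 0.521).
Re-evaluating at (1.756, 0.521): F = (6.26859, -10.02275), so ‖F‖₂ = 11.822.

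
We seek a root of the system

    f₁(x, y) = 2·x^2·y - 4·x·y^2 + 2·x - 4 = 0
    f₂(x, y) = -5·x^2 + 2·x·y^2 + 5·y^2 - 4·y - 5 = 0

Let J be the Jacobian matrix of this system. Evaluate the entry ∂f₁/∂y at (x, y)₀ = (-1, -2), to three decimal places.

∂f₁/∂y = 2·x^2 - 8·x·y.
At (-1, -2) this is -14.000.

-14.000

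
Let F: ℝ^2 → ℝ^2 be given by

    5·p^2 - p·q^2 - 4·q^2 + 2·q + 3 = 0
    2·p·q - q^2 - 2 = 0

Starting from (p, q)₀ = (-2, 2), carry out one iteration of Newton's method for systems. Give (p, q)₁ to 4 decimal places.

(-0.9074, 0.7963)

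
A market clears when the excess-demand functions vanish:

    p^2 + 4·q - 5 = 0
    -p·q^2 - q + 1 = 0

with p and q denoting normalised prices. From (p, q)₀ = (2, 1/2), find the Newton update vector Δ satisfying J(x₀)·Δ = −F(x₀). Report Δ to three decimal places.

(-0.273, 0.023)

At (2, 1/2): F = (1.000, 0.000).
Jacobian J = [[2·p, 4], [-q^2, -2·p·q - 1]].
At the point, J = [[4.000, 4.000], [-0.250, -3.000]] (det J = -11.000).
Solving J·Δ = −F gives Δ = (-0.273, 0.023).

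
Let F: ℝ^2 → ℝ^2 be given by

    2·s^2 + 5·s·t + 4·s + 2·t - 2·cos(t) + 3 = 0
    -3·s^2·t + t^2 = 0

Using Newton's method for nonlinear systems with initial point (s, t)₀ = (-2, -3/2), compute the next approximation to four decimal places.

(-4.7638, 3.1666)

At (-2, -3/2): F = (14.858526, 20.2500).
Jacobian J = [[4·s + 5·t + 4, 5·s + 2·sin(t) + 2], [-6·s·t, -3·s^2 + 2·t]].
At the point, J = [[-11.5000, -9.994990], [-18.0000, -15.0000]] (det J = -7.409820).
Solving J·Δ = −F gives Δ = (-2.7638, 4.6666).
Then the next iterate is (s, t)₁ = (-4.7638, 3.1666).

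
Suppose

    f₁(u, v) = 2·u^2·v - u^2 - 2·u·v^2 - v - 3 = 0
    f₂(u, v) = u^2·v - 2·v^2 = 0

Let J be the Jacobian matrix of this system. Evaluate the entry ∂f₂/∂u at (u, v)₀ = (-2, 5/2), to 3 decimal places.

∂f₂/∂u = 2·u·v.
At (-2, 5/2) this is -10.000.

-10.000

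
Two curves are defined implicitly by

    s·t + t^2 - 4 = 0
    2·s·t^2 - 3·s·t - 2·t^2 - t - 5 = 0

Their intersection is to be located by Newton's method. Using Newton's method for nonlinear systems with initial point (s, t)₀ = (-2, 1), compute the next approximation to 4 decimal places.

At (-2, 1): F = (-5.0000, -6.0000).
Jacobian J = [[t, s + 2·t], [2·t^2 - 3·t, 4·s·t - 3·s - 4·t - 1]].
At the point, J = [[1.0000, 0.0000], [-1.0000, -7.0000]] (det J = -7.0000).
Solving J·Δ = −F gives Δ = (5.0000, -1.5714).
Then the next iterate is (s, t)₁ = (3.0000, -0.5714).

(3.0000, -0.5714)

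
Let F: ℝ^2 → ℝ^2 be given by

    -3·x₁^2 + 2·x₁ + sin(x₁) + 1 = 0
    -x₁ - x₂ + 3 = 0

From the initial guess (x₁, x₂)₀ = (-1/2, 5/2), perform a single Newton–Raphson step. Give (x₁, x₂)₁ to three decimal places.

At (-1/2, 5/2): F = (-1.22943, 1.000).
Jacobian J = [[-6·x₁ + cos(x₁) + 2, 0], [-1, -1]].
At the point, J = [[5.87758, 0.000], [-1.000, -1.000]] (det J = -5.87758).
Solving J·Δ = −F gives Δ = (0.209, 0.791).
Then the next iterate is (x₁, x₂)₁ = (-0.291, 3.291).

(-0.291, 3.291)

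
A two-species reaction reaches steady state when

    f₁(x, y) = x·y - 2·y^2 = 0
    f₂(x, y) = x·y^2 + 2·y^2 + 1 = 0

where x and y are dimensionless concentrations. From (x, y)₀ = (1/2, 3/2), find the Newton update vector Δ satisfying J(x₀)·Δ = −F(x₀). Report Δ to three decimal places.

At (1/2, 3/2): F = (-3.750, 6.625).
Jacobian J = [[y, x - 4·y], [y^2, 2·x·y + 4·y]].
At the point, J = [[1.500, -5.500], [2.250, 7.500]] (det J = 23.625).
Solving J·Δ = −F gives Δ = (-0.352, -0.778).

(-0.352, -0.778)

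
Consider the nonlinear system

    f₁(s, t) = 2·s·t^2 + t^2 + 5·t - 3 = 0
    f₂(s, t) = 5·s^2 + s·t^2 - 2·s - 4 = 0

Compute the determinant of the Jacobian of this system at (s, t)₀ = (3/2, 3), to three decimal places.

-476.000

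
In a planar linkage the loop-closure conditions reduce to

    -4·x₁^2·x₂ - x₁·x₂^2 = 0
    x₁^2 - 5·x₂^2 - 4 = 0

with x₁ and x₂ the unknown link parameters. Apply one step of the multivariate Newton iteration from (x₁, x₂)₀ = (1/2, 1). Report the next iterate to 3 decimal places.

At (1/2, 1): F = (-1.500, -8.750).
Jacobian J = [[-8·x₁·x₂ - x₂^2, -4·x₁^2 - 2·x₁·x₂], [2·x₁, -10·x₂]].
At the point, J = [[-5.000, -2.000], [1.000, -10.000]] (det J = 52.000).
Solving J·Δ = −F gives Δ = (0.048, -0.870).
Then the next iterate is (x₁, x₂)₁ = (0.548, 0.130).

(0.548, 0.130)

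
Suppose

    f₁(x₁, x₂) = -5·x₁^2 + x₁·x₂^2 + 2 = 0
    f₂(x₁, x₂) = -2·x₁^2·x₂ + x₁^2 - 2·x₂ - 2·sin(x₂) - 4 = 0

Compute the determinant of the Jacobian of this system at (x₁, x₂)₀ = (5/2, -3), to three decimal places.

J = [[-10·x₁ + x₂^2, 2·x₁·x₂], [-4·x₁·x₂ + 2·x₁, -2·x₁^2 - 2·cos(x₂) - 2]].
At the point, J = [[-16.000, -15.000], [35.000, -12.52002]].
det J = 725.320.

725.320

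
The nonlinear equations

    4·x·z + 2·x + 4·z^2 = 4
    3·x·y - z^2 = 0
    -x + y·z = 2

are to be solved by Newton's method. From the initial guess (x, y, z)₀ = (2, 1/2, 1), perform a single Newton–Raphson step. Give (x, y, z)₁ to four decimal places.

(-0.8533, 0.9867, 1.3200)

At (2, 1/2, 1): F = (12.0000, 2.0000, -3.5000).
Jacobian J = [[4·z + 2, 0, 4·x + 8·z], [3·y, 3·x, -2·z], [-1, z, y]].
At the point, J = [[6.0000, 0.0000, 16.0000], [1.5000, 6.0000, -2.0000], [-1.0000, 1.0000, 0.5000]] (det J = 150.0000).
Solving J·Δ = −F gives Δ = (-2.8533, 0.4867, 0.3200).
Then the next iterate is (x, y, z)₁ = (-0.8533, 0.9867, 1.3200).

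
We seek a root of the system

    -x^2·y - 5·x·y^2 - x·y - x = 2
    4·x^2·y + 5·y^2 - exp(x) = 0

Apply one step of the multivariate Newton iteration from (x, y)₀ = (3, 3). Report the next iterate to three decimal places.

(0.777, 2.735)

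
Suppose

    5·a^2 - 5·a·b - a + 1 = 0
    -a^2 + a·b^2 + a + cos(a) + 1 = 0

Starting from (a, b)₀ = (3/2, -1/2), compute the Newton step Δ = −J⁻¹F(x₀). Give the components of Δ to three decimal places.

At (3/2, -1/2): F = (14.500, 0.69574).
Jacobian J = [[10·a - 5·b - 1, -5·a], [-2·a + b^2 - sin(a) + 1, 2·a·b]].
At the point, J = [[16.500, -7.500], [-2.74749, -1.500]] (det J = -45.35621).
Solving J·Δ = −F gives Δ = (-0.364, 1.131).

(-0.364, 1.131)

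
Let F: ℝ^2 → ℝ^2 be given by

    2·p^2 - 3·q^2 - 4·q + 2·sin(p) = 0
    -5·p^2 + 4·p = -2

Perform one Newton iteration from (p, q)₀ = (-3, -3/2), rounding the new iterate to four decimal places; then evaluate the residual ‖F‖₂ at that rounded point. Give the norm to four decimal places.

13.4083

At (-3, -3/2): F = (16.967760, -55.0000).
Jacobian J = [[4·p + 2·cos(p), -6·q - 4], [-10·p + 4, 0]].
At the point, J = [[-13.979985, 5.0000], [34.0000, 0.0000]] (det J = -170.0000).
Solving J·Δ = −F gives Δ = (1.6176, 1.1294).
Then the next iterate is (p, q)₁ = (-1.3824, -0.3706).
Re-evaluating at (-1.3824, -0.3706): F = (2.927815, -13.084749), so ‖F‖₂ = 13.4083.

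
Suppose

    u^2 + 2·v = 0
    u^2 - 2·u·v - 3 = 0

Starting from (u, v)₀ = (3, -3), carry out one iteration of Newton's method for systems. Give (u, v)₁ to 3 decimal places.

(1.900, -1.200)

At (3, -3): F = (3.000, 24.000).
Jacobian J = [[2·u, 2], [2·u - 2·v, -2·u]].
At the point, J = [[6.000, 2.000], [12.000, -6.000]] (det J = -60.000).
Solving J·Δ = −F gives Δ = (-1.100, 1.800).
Then the next iterate is (u, v)₁ = (1.900, -1.200).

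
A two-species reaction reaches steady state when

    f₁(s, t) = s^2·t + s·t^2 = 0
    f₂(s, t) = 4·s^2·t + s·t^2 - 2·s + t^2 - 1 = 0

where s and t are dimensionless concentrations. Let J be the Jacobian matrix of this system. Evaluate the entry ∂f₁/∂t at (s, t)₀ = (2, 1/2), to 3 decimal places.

6.000

∂f₁/∂t = s^2 + 2·s·t.
At (2, 1/2) this is 6.000.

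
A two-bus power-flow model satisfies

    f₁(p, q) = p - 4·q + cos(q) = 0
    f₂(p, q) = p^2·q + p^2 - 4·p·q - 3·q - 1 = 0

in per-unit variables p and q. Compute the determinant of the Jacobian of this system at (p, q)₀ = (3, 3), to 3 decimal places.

43.693

J = [[1, -sin(q) - 4], [2·p·q + 2·p - 4·q, p^2 - 4·p - 3]].
At the point, J = [[1.000, -4.14112], [12.000, -6.000]].
det J = 43.693.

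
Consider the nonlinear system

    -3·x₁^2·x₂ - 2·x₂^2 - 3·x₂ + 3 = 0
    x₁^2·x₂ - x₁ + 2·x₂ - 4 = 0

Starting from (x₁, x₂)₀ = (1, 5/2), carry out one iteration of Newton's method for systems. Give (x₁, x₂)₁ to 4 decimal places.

At (1, 5/2): F = (-24.5000, 2.5000).
Jacobian J = [[-6·x₁·x₂, -3·x₁^2 - 4·x₂ - 3], [2·x₁·x₂ - 1, x₁^2 + 2]].
At the point, J = [[-15.0000, -16.0000], [4.0000, 3.0000]] (det J = 19.0000).
Solving J·Δ = −F gives Δ = (1.7632, -3.1842).
Then the next iterate is (x₁, x₂)₁ = (2.7632, -0.6842).

(2.7632, -0.6842)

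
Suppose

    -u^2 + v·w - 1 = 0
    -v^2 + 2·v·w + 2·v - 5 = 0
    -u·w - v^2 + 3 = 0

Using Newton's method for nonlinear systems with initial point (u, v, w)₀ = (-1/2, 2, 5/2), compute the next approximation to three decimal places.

(-3.217, 3.467, 0.150)

At (-1/2, 2, 5/2): F = (3.750, 5.000, 0.250).
Jacobian J = [[-2·u, w, v], [0, -2·v + 2·w + 2, 2·v], [-w, -2·v, -u]].
At the point, J = [[1.000, 2.500, 2.000], [0.000, 3.000, 4.000], [-2.500, -4.000, 0.500]] (det J = 7.500).
Solving J·Δ = −F gives Δ = (-2.717, 1.467, -2.350).
Then the next iterate is (u, v, w)₁ = (-3.217, 3.467, 0.150).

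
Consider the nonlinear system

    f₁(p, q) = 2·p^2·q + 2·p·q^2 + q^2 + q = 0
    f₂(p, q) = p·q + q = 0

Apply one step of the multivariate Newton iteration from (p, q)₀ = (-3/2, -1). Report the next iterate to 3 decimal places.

(-1.318, -0.364)

At (-3/2, -1): F = (-7.500, 0.500).
Jacobian J = [[4·p·q + 2·q^2, 2·p^2 + 4·p·q + 2·q + 1], [q, p + 1]].
At the point, J = [[8.000, 9.500], [-1.000, -0.500]] (det J = 5.500).
Solving J·Δ = −F gives Δ = (0.182, 0.636).
Then the next iterate is (p, q)₁ = (-1.318, -0.364).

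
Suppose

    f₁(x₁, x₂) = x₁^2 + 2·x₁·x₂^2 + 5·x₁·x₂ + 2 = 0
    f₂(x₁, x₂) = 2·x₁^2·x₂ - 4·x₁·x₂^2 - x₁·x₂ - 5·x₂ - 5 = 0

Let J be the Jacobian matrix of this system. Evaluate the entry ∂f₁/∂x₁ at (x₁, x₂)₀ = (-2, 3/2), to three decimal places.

8.000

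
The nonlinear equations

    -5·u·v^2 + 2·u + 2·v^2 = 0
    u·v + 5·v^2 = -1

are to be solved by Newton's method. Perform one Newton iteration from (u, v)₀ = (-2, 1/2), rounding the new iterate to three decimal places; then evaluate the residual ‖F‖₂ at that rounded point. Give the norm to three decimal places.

14.511

At (-2, 1/2): F = (-1.000, 1.250).
Jacobian J = [[-5·v^2 + 2, -10·u·v + 4·v], [v, u + 10·v]].
At the point, J = [[0.750, 12.000], [0.500, 3.000]] (det J = -3.750).
Solving J·Δ = −F gives Δ = (-4.800, 0.383).
Then the next iterate is (u, v)₁ = (-6.800, 0.883).
Re-evaluating at (-6.800, 0.883): F = (14.46880, -1.10595), so ‖F‖₂ = 14.511.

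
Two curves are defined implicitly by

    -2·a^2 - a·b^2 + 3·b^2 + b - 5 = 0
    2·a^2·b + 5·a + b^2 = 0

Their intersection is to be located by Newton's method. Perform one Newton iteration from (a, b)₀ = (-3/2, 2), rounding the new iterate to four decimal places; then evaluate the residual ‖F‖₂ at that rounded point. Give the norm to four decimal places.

1.7471

At (-3/2, 2): F = (10.5000, 5.5000).
Jacobian J = [[-4·a - b^2, -2·a·b + 6·b + 1], [4·a·b + 5, 2·a^2 + 2·b]].
At the point, J = [[2.0000, 19.0000], [-7.0000, 8.5000]] (det J = 150.0000).
Solving J·Δ = −F gives Δ = (0.1017, -0.5633).
Then the next iterate is (a, b)₁ = (-1.3983, 1.4367).
Re-evaluating at (-1.3983, 1.4367): F = (1.604776, 0.690802), so ‖F‖₂ = 1.7471.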